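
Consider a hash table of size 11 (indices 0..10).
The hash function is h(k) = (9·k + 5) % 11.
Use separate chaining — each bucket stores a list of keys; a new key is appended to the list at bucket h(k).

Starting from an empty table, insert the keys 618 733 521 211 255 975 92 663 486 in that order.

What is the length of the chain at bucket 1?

Insert 618: h=1, bucket 1 empty -> new chain.
Insert 733: h=2, bucket 2 empty -> new chain.
Insert 521: h=8, bucket 8 empty -> new chain.
Insert 211: h=1, bucket 1 nonempty -> append to chain.
Insert 255: h=1, bucket 1 nonempty -> append to chain.
Insert 975: h=2, bucket 2 nonempty -> append to chain.
Insert 92: h=8, bucket 8 nonempty -> append to chain.
Insert 663: h=10, bucket 10 empty -> new chain.
Insert 486: h=1, bucket 1 nonempty -> append to chain.
Final buckets:
0: -
1: 618 -> 211 -> 255 -> 486
2: 733 -> 975
3: -
4: -
5: -
6: -
7: -
8: 521 -> 92
9: -
10: 663

4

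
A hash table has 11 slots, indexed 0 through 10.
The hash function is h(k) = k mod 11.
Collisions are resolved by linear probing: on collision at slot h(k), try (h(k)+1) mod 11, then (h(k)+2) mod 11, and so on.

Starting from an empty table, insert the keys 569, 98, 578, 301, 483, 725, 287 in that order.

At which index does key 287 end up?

2

569 hashes to 8; slot 8 is free => place at 8.
98 hashes to 10; slot 10 is free => place at 10.
578 hashes to 6; slot 6 is free => place at 6.
301 hashes to 4; slot 4 is free => place at 4.
483 hashes to 10; 10 taken => place at 0.
725 hashes to 10; 10,0 taken => place at 1.
287 hashes to 1; 1 taken => place at 2.
Table: [483, 725, 287, ∅, 301, ∅, 578, ∅, 569, ∅, 98]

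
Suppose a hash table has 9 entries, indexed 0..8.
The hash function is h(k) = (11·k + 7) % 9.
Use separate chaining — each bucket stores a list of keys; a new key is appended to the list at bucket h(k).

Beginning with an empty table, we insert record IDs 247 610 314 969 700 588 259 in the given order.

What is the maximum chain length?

247 -> bucket 6
610 -> bucket 3
314 -> bucket 5
969 -> bucket 1
700 -> bucket 3 (collision)
588 -> bucket 4
259 -> bucket 3 (collision)
Final buckets:
0: .
1: 969
2: .
3: 610 -> 700 -> 259
4: 588
5: 314
6: 247
7: .
8: .

3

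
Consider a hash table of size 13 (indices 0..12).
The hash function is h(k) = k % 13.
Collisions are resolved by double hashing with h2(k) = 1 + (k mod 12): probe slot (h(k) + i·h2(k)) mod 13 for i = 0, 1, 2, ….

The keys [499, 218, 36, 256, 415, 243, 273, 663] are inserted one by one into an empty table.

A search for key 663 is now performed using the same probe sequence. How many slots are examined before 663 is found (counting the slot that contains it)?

499 hashes to 5; slot 5 is free => place at 5.
218 hashes to 10; slot 10 is free => place at 10.
36 hashes to 10, h2=1; 10 taken => place at 11.
256 hashes to 9; slot 9 is free => place at 9.
415 hashes to 12; slot 12 is free => place at 12.
243 hashes to 9, h2=4; 9 taken => place at 0.
273 hashes to 0, h2=10; 0,10 taken => place at 7.
663 hashes to 0, h2=4; 0 taken => place at 4.
Table: [243, ., ., ., 663, 499, ., 273, ., 256, 218, 36, 415]
Lookup 663: h=0, h2=4, probe 0,4 → found at 4.

2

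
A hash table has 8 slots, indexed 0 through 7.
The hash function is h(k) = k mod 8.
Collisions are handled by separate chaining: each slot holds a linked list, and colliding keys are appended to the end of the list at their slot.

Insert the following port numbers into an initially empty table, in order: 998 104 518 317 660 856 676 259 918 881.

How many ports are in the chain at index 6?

3

Insert 998: h=6, bucket 6 empty → new chain.
Insert 104: h=0, bucket 0 empty → new chain.
Insert 518: h=6, bucket 6 nonempty → append to chain.
Insert 317: h=5, bucket 5 empty → new chain.
Insert 660: h=4, bucket 4 empty → new chain.
Insert 856: h=0, bucket 0 nonempty → append to chain.
Insert 676: h=4, bucket 4 nonempty → append to chain.
Insert 259: h=3, bucket 3 empty → new chain.
Insert 918: h=6, bucket 6 nonempty → append to chain.
Insert 881: h=1, bucket 1 empty → new chain.
Final buckets:
0: 104 -> 856
1: 881
2: .
3: 259
4: 660 -> 676
5: 317
6: 998 -> 518 -> 918
7: .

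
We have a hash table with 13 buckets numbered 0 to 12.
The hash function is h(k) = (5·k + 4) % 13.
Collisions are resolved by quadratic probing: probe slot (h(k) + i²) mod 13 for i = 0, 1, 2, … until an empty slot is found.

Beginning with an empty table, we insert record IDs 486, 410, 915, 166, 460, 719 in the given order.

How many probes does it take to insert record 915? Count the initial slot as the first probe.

2

486 hashes to 3; slot 3 is free → place at 3.
410 hashes to 0; slot 0 is free → place at 0.
915 hashes to 3; 3 taken → place at 4.
166 hashes to 2; slot 2 is free → place at 2.
460 hashes to 3; 3,4 taken → place at 7.
719 hashes to 11; slot 11 is free → place at 11.
Table: [410, ∅, 166, 486, 915, ∅, ∅, 460, ∅, ∅, ∅, 719, ∅]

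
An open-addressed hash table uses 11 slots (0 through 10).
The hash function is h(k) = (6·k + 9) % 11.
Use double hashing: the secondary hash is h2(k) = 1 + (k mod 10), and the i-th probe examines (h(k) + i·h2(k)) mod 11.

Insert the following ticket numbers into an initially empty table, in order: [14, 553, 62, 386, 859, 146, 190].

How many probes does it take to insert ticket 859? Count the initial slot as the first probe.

14 hashes to 5; slot 5 is free => place at 5.
553 hashes to 5, h2=4; 5 taken => place at 9.
62 hashes to 7; slot 7 is free => place at 7.
386 hashes to 4; slot 4 is free => place at 4.
859 hashes to 4, h2=10; 4 taken => place at 3.
146 hashes to 5, h2=7; 5 taken => place at 1.
190 hashes to 5, h2=1; 5 taken => place at 6.
Table: [∅, 146, ∅, 859, 386, 14, 190, 62, ∅, 553, ∅]

2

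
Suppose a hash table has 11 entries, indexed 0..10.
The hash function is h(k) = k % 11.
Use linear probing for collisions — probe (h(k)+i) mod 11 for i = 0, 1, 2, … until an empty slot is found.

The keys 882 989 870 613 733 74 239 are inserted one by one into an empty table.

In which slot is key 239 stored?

882: h=2 -> slot 2
989: h=10 -> slot 10
870: h=1 -> slot 1
613: h=8 -> slot 8
733: h=7 -> slot 7
74: h=8, probe 8,9 -> slot 9
239: h=8, probe 8,9,10,0 -> slot 0
Table: [239, 870, 882, —, —, —, —, 733, 613, 74, 989]

0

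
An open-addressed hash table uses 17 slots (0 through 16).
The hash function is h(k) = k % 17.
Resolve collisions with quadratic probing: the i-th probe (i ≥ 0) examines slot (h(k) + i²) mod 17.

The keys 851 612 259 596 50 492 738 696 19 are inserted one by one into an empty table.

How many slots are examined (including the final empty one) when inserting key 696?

4

Insert 851: h=1, slot 1 empty -> index 1.
Insert 612: h=0, slot 0 empty -> index 0.
Insert 259: h=4, slot 4 empty -> index 4.
Insert 596: h=1, slot 1 occupied -> index 2.
Insert 50: h=16, slot 16 empty -> index 16.
Insert 492: h=16, slots 16,0 occupied -> index 3.
Insert 738: h=7, slot 7 empty -> index 7.
Insert 696: h=16, slots 16,0,3 occupied -> index 8.
Insert 19: h=2, slots 2,3 occupied -> index 6.
Table: [612, 851, 596, 492, 259, ., 19, 738, 696, ., ., ., ., ., ., ., 50]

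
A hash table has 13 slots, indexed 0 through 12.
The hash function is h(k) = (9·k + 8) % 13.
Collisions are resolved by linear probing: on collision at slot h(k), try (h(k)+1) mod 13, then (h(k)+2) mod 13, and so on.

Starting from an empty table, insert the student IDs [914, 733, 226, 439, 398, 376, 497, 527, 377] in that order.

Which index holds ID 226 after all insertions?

2

Insert 914: h=5, slot 5 empty -> index 5.
Insert 733: h=1, slot 1 empty -> index 1.
Insert 226: h=1, slot 1 occupied -> index 2.
Insert 439: h=7, slot 7 empty -> index 7.
Insert 398: h=2, slot 2 occupied -> index 3.
Insert 376: h=12, slot 12 empty -> index 12.
Insert 497: h=9, slot 9 empty -> index 9.
Insert 527: h=6, slot 6 empty -> index 6.
Insert 377: h=8, slot 8 empty -> index 8.
Table: [—, 733, 226, 398, —, 914, 527, 439, 377, 497, —, —, 376]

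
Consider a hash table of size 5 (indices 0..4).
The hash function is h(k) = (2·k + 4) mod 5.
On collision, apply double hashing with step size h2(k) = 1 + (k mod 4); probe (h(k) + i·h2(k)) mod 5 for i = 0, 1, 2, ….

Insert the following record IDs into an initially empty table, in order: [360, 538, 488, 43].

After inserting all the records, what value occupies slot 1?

360 hashes to 4; slot 4 is free => place at 4.
538 hashes to 0; slot 0 is free => place at 0.
488 hashes to 0, h2=1; 0 taken => place at 1.
43 hashes to 0, h2=4; 0,4 taken => place at 3.
Table: [538, 488, -, 43, 360]

488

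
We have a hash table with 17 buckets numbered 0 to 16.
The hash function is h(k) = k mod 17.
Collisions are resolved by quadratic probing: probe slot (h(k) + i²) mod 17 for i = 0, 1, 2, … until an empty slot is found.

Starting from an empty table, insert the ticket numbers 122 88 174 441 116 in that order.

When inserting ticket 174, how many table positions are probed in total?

122: h=3 → slot 3
88: h=3, probe 3,4 → slot 4
174: h=4, probe 4,5 → slot 5
441: h=16 → slot 16
116: h=14 → slot 14
Table: [_, _, _, 122, 88, 174, _, _, _, _, _, _, _, _, 116, _, 441]

2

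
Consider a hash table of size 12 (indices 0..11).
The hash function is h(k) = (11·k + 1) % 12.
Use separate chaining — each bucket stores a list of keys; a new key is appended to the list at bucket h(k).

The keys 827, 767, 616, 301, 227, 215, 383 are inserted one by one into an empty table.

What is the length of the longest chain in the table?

827 → bucket 2
767 → bucket 2 (collision)
616 → bucket 9
301 → bucket 0
227 → bucket 2 (collision)
215 → bucket 2 (collision)
383 → bucket 2 (collision)
Final buckets:
0: 301
1: _
2: 827 -> 767 -> 227 -> 215 -> 383
3: _
4: _
5: _
6: _
7: _
8: _
9: 616
10: _
11: _

5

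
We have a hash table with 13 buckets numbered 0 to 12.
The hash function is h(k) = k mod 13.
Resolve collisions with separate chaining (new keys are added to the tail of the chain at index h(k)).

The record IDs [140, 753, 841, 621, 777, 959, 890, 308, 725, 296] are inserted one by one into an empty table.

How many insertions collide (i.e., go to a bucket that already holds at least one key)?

6

140 -> bucket 10
753 -> bucket 12
841 -> bucket 9
621 -> bucket 10 (collision)
777 -> bucket 10 (collision)
959 -> bucket 10 (collision)
890 -> bucket 6
308 -> bucket 9 (collision)
725 -> bucket 10 (collision)
296 -> bucket 10 (collision)
Final buckets:
0: ∅
1: ∅
2: ∅
3: ∅
4: ∅
5: ∅
6: 890
7: ∅
8: ∅
9: 841 -> 308
10: 140 -> 621 -> 777 -> 959 -> 725 -> 296
11: ∅
12: 753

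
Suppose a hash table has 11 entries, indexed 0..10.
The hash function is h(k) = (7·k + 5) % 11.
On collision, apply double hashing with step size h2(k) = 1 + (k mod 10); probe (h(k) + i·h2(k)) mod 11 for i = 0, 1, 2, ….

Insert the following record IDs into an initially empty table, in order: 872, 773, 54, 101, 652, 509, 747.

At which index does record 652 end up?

872 hashes to 4; slot 4 is free -> place at 4.
773 hashes to 4, h2=4; 4 taken -> place at 8.
54 hashes to 9; slot 9 is free -> place at 9.
101 hashes to 8, h2=2; 8 taken -> place at 10.
652 hashes to 4, h2=3; 4 taken -> place at 7.
509 hashes to 4, h2=10; 4 taken -> place at 3.
747 hashes to 9, h2=8; 9 taken -> place at 6.
Table: [-, -, -, 509, 872, -, 747, 652, 773, 54, 101]

7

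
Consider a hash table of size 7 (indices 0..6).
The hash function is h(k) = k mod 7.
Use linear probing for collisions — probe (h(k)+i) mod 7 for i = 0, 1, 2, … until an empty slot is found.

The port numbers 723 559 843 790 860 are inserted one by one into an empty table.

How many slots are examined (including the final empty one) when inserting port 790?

2

Insert 723: h=2, slot 2 empty → index 2.
Insert 559: h=6, slot 6 empty → index 6.
Insert 843: h=3, slot 3 empty → index 3.
Insert 790: h=6, slot 6 occupied → index 0.
Insert 860: h=6, slots 6,0 occupied → index 1.
Table: [790, 860, 723, 843, ∅, ∅, 559]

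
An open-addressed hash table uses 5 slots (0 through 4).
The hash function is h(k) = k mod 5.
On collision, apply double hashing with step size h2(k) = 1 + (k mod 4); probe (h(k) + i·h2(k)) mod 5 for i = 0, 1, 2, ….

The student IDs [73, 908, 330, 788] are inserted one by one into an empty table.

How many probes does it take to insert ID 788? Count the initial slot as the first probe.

4

73: h=3 => slot 3
908: h=3, h2=1, probe 3,4 => slot 4
330: h=0 => slot 0
788: h=3, h2=1, probe 3,4,0,1 => slot 1
Table: [330, 788, —, 73, 908]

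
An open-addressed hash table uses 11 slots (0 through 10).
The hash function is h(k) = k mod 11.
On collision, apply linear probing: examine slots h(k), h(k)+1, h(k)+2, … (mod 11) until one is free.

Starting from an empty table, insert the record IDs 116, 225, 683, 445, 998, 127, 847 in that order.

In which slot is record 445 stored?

7

116: h=6 -> slot 6
225: h=5 -> slot 5
683: h=1 -> slot 1
445: h=5, probe 5,6,7 -> slot 7
998: h=8 -> slot 8
127: h=6, probe 6,7,8,9 -> slot 9
847: h=0 -> slot 0
Table: [847, 683, _, _, _, 225, 116, 445, 998, 127, _]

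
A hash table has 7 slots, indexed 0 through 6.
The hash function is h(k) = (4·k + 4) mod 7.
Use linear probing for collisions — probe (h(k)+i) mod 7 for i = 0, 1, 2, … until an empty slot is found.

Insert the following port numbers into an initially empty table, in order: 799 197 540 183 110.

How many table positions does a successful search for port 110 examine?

3

Insert 799: h=1, slot 1 empty -> index 1.
Insert 197: h=1, slot 1 occupied -> index 2.
Insert 540: h=1, slots 1,2 occupied -> index 3.
Insert 183: h=1, slots 1,2,3 occupied -> index 4.
Insert 110: h=3, slots 3,4 occupied -> index 5.
Table: [., 799, 197, 540, 183, 110, .]
Lookup 110: h=3, probe 3,4,5 → found at 5.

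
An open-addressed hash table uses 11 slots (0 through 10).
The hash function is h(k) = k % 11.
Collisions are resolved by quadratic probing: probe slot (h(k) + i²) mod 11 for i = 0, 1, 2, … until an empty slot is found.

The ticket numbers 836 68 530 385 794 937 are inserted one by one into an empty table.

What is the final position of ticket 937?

836 hashes to 0; slot 0 is free => place at 0.
68 hashes to 2; slot 2 is free => place at 2.
530 hashes to 2; 2 taken => place at 3.
385 hashes to 0; 0 taken => place at 1.
794 hashes to 2; 2,3 taken => place at 6.
937 hashes to 2; 2,3,6,0 taken => place at 7.
Table: [836, 385, 68, 530, ∅, ∅, 794, 937, ∅, ∅, ∅]

7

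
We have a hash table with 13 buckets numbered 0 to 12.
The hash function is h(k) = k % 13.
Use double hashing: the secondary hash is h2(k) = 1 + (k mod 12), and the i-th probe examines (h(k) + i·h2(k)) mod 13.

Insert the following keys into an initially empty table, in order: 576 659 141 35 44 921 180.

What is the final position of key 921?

576 hashes to 4; slot 4 is free → place at 4.
659 hashes to 9; slot 9 is free → place at 9.
141 hashes to 11; slot 11 is free → place at 11.
35 hashes to 9, h2=12; 9 taken → place at 8.
44 hashes to 5; slot 5 is free → place at 5.
921 hashes to 11, h2=10; 11,8,5 taken → place at 2.
180 hashes to 11, h2=1; 11 taken → place at 12.
Table: [_, _, 921, _, 576, 44, _, _, 35, 659, _, 141, 180]

2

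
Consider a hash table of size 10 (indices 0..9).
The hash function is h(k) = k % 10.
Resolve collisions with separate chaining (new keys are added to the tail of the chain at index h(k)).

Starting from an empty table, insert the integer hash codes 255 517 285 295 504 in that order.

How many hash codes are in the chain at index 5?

3

255 -> bucket 5
517 -> bucket 7
285 -> bucket 5 (collision)
295 -> bucket 5 (collision)
504 -> bucket 4
Final buckets:
0: —
1: —
2: —
3: —
4: 504
5: 255 -> 285 -> 295
6: —
7: 517
8: —
9: —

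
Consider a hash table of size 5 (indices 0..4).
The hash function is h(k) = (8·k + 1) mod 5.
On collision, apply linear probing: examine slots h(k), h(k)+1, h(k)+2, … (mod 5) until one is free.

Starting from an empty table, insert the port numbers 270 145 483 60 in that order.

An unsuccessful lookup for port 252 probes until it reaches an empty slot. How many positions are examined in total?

3

270: h=1 → slot 1
145: h=1, probe 1,2 → slot 2
483: h=0 → slot 0
60: h=1, probe 1,2,3 → slot 3
Table: [483, 270, 145, 60, ∅]
Lookup 252: h=2, probe 2,3,4 → slot 4 empty, not found.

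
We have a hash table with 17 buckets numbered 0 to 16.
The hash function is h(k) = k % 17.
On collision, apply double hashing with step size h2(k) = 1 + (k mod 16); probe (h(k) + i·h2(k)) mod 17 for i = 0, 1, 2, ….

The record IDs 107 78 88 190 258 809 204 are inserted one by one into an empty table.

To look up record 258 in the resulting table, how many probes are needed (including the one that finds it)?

2

Insert 107: h=5, slot 5 empty -> index 5.
Insert 78: h=10, slot 10 empty -> index 10.
Insert 88: h=3, slot 3 empty -> index 3.
Insert 190: h=3, h2=15, slot 3 occupied -> index 1.
Insert 258: h=3, h2=3, slot 3 occupied -> index 6.
Insert 809: h=10, h2=10, slots 10,3 occupied -> index 13.
Insert 204: h=0, slot 0 empty -> index 0.
Table: [204, 190, _, 88, _, 107, 258, _, _, _, 78, _, _, 809, _, _, _]
Lookup 258: h=3, h2=3, probe 3,6 → found at 6.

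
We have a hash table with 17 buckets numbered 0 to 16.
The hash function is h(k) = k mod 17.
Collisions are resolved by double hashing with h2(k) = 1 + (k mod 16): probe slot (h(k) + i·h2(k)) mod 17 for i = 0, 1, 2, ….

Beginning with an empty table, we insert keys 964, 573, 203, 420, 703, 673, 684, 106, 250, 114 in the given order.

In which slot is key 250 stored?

11

964: h=12 → slot 12
573: h=12, h2=14, probe 12,9 → slot 9
203: h=16 → slot 16
420: h=12, h2=5, probe 12,0 → slot 0
703: h=6 → slot 6
673: h=10 → slot 10
684: h=4 → slot 4
106: h=4, h2=11, probe 4,15 → slot 15
250: h=12, h2=11, probe 12,6,0,11 → slot 11
114: h=12, h2=3, probe 12,15,1 → slot 1
Table: [420, 114, ., ., 684, ., 703, ., ., 573, 673, 250, 964, ., ., 106, 203]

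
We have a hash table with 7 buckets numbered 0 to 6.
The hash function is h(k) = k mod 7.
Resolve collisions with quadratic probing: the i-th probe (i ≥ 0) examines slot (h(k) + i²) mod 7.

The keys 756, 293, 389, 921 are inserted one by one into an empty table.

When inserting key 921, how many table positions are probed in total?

Insert 756: h=0, slot 0 empty → index 0.
Insert 293: h=6, slot 6 empty → index 6.
Insert 389: h=4, slot 4 empty → index 4.
Insert 921: h=4, slot 4 occupied → index 5.
Table: [756, ∅, ∅, ∅, 389, 921, 293]

2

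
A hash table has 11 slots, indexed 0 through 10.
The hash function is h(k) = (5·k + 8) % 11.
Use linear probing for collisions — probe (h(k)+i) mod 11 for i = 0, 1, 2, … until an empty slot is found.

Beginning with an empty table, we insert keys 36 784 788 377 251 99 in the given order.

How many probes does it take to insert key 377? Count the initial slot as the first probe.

3

Insert 36: h=1, slot 1 empty → index 1.
Insert 784: h=1, slot 1 occupied → index 2.
Insert 788: h=10, slot 10 empty → index 10.
Insert 377: h=1, slots 1,2 occupied → index 3.
Insert 251: h=9, slot 9 empty → index 9.
Insert 99: h=8, slot 8 empty → index 8.
Table: [., 36, 784, 377, ., ., ., ., 99, 251, 788]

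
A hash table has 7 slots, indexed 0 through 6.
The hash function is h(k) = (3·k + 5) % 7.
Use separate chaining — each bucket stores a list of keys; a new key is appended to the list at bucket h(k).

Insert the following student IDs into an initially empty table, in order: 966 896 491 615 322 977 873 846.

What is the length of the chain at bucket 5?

Insert 966: h=5, bucket 5 empty -> new chain.
Insert 896: h=5, bucket 5 nonempty -> append to chain.
Insert 491: h=1, bucket 1 empty -> new chain.
Insert 615: h=2, bucket 2 empty -> new chain.
Insert 322: h=5, bucket 5 nonempty -> append to chain.
Insert 977: h=3, bucket 3 empty -> new chain.
Insert 873: h=6, bucket 6 empty -> new chain.
Insert 846: h=2, bucket 2 nonempty -> append to chain.
Final buckets:
0: -
1: 491
2: 615 -> 846
3: 977
4: -
5: 966 -> 896 -> 322
6: 873

3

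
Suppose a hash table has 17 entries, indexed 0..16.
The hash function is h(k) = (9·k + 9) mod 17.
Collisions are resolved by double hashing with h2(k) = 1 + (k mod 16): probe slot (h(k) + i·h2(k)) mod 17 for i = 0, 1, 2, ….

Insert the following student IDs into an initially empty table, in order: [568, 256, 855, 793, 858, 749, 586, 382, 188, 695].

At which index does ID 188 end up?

Insert 568: h=4, slot 4 empty → index 4.
Insert 256: h=1, slot 1 empty → index 1.
Insert 855: h=3, slot 3 empty → index 3.
Insert 793: h=6, slot 6 empty → index 6.
Insert 858: h=13, slot 13 empty → index 13.
Insert 749: h=1, h2=14, slot 1 occupied → index 15.
Insert 586: h=13, h2=11, slot 13 occupied → index 7.
Insert 382: h=13, h2=15, slot 13 occupied → index 11.
Insert 188: h=1, h2=13, slot 1 occupied → index 14.
Insert 695: h=8, slot 8 empty → index 8.
Table: [—, 256, —, 855, 568, —, 793, 586, 695, —, —, 382, —, 858, 188, 749, —]

14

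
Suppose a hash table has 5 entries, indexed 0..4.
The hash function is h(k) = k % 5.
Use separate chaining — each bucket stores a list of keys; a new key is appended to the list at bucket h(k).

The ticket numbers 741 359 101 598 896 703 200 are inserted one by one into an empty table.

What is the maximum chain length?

Insert 741: h=1, bucket 1 empty -> new chain.
Insert 359: h=4, bucket 4 empty -> new chain.
Insert 101: h=1, bucket 1 nonempty -> append to chain.
Insert 598: h=3, bucket 3 empty -> new chain.
Insert 896: h=1, bucket 1 nonempty -> append to chain.
Insert 703: h=3, bucket 3 nonempty -> append to chain.
Insert 200: h=0, bucket 0 empty -> new chain.
Final buckets:
0: 200
1: 741 -> 101 -> 896
2: —
3: 598 -> 703
4: 359

3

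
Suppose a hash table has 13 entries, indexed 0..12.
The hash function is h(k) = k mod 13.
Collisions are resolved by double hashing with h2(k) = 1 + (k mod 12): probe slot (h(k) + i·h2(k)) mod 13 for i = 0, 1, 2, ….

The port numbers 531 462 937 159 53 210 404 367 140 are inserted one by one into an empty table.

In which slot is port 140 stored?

Insert 531: h=11, slot 11 empty => index 11.
Insert 462: h=7, slot 7 empty => index 7.
Insert 937: h=1, slot 1 empty => index 1.
Insert 159: h=3, slot 3 empty => index 3.
Insert 53: h=1, h2=6, slots 1,7 occupied => index 0.
Insert 210: h=2, slot 2 empty => index 2.
Insert 404: h=1, h2=9, slot 1 occupied => index 10.
Insert 367: h=3, h2=8, slots 3,11 occupied => index 6.
Insert 140: h=10, h2=9, slots 10,6,2,11,7,3 occupied => index 12.
Table: [53, 937, 210, 159, —, —, 367, 462, —, —, 404, 531, 140]

12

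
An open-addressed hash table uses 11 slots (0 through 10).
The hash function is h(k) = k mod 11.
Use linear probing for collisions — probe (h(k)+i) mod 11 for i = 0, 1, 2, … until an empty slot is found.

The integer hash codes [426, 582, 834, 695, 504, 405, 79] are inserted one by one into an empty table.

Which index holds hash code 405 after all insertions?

426: h=8 → slot 8
582: h=10 → slot 10
834: h=9 → slot 9
695: h=2 → slot 2
504: h=9, probe 9,10,0 → slot 0
405: h=9, probe 9,10,0,1 → slot 1
79: h=2, probe 2,3 → slot 3
Table: [504, 405, 695, 79, _, _, _, _, 426, 834, 582]

1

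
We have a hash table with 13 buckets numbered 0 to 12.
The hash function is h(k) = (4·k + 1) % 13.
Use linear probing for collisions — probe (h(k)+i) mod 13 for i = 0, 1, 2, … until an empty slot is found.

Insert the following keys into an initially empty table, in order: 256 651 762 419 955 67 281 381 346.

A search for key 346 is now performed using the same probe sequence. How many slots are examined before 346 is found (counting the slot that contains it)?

Insert 256: h=11, slot 11 empty => index 11.
Insert 651: h=5, slot 5 empty => index 5.
Insert 762: h=7, slot 7 empty => index 7.
Insert 419: h=0, slot 0 empty => index 0.
Insert 955: h=12, slot 12 empty => index 12.
Insert 67: h=9, slot 9 empty => index 9.
Insert 281: h=7, slot 7 occupied => index 8.
Insert 381: h=4, slot 4 empty => index 4.
Insert 346: h=7, slots 7,8,9 occupied => index 10.
Table: [419, ., ., ., 381, 651, ., 762, 281, 67, 346, 256, 955]
Lookup 346: h=7, probe 7,8,9,10 → found at 10.

4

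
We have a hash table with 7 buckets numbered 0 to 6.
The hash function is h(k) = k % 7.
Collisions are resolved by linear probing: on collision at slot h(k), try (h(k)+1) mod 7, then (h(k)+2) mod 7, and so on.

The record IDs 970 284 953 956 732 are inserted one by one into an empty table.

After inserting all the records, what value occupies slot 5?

970: h=4 => slot 4
284: h=4, probe 4,5 => slot 5
953: h=1 => slot 1
956: h=4, probe 4,5,6 => slot 6
732: h=4, probe 4,5,6,0 => slot 0
Table: [732, 953, ., ., 970, 284, 956]

284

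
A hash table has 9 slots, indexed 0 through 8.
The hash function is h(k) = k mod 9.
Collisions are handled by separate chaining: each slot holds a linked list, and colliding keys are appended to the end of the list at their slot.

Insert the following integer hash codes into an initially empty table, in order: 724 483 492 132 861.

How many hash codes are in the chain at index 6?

724 → bucket 4
483 → bucket 6
492 → bucket 6 (collision)
132 → bucket 6 (collision)
861 → bucket 6 (collision)
Final buckets:
0: _
1: _
2: _
3: _
4: 724
5: _
6: 483 -> 492 -> 132 -> 861
7: _
8: _

4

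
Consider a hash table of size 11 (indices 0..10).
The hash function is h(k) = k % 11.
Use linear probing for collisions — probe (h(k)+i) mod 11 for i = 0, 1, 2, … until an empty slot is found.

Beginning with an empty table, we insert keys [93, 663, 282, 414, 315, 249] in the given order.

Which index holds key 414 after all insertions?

93: h=5 → slot 5
663: h=3 → slot 3
282: h=7 → slot 7
414: h=7, probe 7,8 → slot 8
315: h=7, probe 7,8,9 → slot 9
249: h=7, probe 7,8,9,10 → slot 10
Table: [., ., ., 663, ., 93, ., 282, 414, 315, 249]

8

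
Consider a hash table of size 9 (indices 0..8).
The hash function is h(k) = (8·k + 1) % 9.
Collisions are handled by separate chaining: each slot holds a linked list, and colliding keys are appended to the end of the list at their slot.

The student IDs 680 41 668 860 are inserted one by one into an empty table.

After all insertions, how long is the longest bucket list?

3

Insert 680: h=5, bucket 5 empty -> new chain.
Insert 41: h=5, bucket 5 nonempty -> append to chain.
Insert 668: h=8, bucket 8 empty -> new chain.
Insert 860: h=5, bucket 5 nonempty -> append to chain.
Final buckets:
0: _
1: _
2: _
3: _
4: _
5: 680 -> 41 -> 860
6: _
7: _
8: 668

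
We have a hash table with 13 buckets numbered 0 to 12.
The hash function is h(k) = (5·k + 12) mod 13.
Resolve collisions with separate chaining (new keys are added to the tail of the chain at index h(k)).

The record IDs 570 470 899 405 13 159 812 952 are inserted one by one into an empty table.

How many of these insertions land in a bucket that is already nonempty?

3

Insert 570: h=2, bucket 2 empty → new chain.
Insert 470: h=9, bucket 9 empty → new chain.
Insert 899: h=9, bucket 9 nonempty → append to chain.
Insert 405: h=9, bucket 9 nonempty → append to chain.
Insert 13: h=12, bucket 12 empty → new chain.
Insert 159: h=1, bucket 1 empty → new chain.
Insert 812: h=3, bucket 3 empty → new chain.
Insert 952: h=1, bucket 1 nonempty → append to chain.
Final buckets:
0: -
1: 159 -> 952
2: 570
3: 812
4: -
5: -
6: -
7: -
8: -
9: 470 -> 899 -> 405
10: -
11: -
12: 13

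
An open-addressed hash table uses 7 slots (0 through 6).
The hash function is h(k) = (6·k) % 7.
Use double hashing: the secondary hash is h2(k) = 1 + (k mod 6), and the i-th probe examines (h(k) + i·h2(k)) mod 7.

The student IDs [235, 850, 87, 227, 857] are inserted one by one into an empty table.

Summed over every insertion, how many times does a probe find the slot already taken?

7

Insert 235: h=3, slot 3 empty → index 3.
Insert 850: h=4, slot 4 empty → index 4.
Insert 87: h=4, h2=4, slot 4 occupied → index 1.
Insert 227: h=4, h2=6, slots 4,3 occupied → index 2.
Insert 857: h=4, h2=6, slots 4,3,2,1 occupied → index 0.
Table: [857, 87, 227, 235, 850, ., .]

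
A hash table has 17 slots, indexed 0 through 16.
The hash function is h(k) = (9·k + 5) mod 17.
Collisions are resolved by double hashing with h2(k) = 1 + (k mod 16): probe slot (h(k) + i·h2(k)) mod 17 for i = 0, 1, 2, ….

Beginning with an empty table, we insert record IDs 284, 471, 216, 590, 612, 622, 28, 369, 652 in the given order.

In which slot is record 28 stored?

284: h=11 → slot 11
471: h=11, h2=8, probe 11,2 → slot 2
216: h=11, h2=9, probe 11,3 → slot 3
590: h=11, h2=15, probe 11,9 → slot 9
612: h=5 → slot 5
622: h=10 → slot 10
28: h=2, h2=13, probe 2,15 → slot 15
369: h=11, h2=2, probe 11,13 → slot 13
652: h=8 → slot 8
Table: [., ., 471, 216, ., 612, ., ., 652, 590, 622, 284, ., 369, ., 28, .]

15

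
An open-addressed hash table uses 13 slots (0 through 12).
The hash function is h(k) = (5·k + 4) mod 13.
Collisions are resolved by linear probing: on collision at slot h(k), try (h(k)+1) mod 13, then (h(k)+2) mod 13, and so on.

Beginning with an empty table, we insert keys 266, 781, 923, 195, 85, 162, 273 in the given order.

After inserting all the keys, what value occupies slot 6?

273

266 hashes to 8; slot 8 is free → place at 8.
781 hashes to 9; slot 9 is free → place at 9.
923 hashes to 4; slot 4 is free → place at 4.
195 hashes to 4; 4 taken → place at 5.
85 hashes to 0; slot 0 is free → place at 0.
162 hashes to 8; 8,9 taken → place at 10.
273 hashes to 4; 4,5 taken → place at 6.
Table: [85, _, _, _, 923, 195, 273, _, 266, 781, 162, _, _]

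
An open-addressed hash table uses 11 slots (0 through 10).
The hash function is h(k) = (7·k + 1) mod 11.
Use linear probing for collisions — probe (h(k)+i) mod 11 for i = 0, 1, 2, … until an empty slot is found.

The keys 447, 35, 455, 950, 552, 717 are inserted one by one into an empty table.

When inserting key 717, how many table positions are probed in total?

447: h=6 -> slot 6
35: h=4 -> slot 4
455: h=7 -> slot 7
950: h=7, probe 7,8 -> slot 8
552: h=4, probe 4,5 -> slot 5
717: h=4, probe 4,5,6,7,8,9 -> slot 9
Table: [∅, ∅, ∅, ∅, 35, 552, 447, 455, 950, 717, ∅]

6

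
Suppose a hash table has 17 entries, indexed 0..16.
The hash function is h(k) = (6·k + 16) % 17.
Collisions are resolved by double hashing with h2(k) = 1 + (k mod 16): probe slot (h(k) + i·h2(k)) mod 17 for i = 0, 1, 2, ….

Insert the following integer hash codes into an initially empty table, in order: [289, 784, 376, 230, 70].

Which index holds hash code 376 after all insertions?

3

289: h=16 → slot 16
784: h=11 → slot 11
376: h=11, h2=9, probe 11,3 → slot 3
230: h=2 → slot 2
70: h=11, h2=7, probe 11,1 → slot 1
Table: [-, 70, 230, 376, -, -, -, -, -, -, -, 784, -, -, -, -, 289]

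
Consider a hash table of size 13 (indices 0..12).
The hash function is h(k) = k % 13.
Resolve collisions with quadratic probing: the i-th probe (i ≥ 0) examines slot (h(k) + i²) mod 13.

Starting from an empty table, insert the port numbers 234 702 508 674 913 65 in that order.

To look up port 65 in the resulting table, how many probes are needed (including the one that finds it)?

3

234: h=0 → slot 0
702: h=0, probe 0,1 → slot 1
508: h=1, probe 1,2 → slot 2
674: h=11 → slot 11
913: h=3 → slot 3
65: h=0, probe 0,1,4 → slot 4
Table: [234, 702, 508, 913, 65, ∅, ∅, ∅, ∅, ∅, ∅, 674, ∅]
Lookup 65: h=0, probe 0,1,4 → found at 4.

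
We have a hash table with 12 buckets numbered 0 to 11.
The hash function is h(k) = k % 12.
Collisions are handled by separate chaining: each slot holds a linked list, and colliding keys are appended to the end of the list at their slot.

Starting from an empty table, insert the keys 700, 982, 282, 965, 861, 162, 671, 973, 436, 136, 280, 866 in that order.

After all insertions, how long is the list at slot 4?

4

Insert 700: h=4, bucket 4 empty → new chain.
Insert 982: h=10, bucket 10 empty → new chain.
Insert 282: h=6, bucket 6 empty → new chain.
Insert 965: h=5, bucket 5 empty → new chain.
Insert 861: h=9, bucket 9 empty → new chain.
Insert 162: h=6, bucket 6 nonempty → append to chain.
Insert 671: h=11, bucket 11 empty → new chain.
Insert 973: h=1, bucket 1 empty → new chain.
Insert 436: h=4, bucket 4 nonempty → append to chain.
Insert 136: h=4, bucket 4 nonempty → append to chain.
Insert 280: h=4, bucket 4 nonempty → append to chain.
Insert 866: h=2, bucket 2 empty → new chain.
Final buckets:
0: -
1: 973
2: 866
3: -
4: 700 -> 436 -> 136 -> 280
5: 965
6: 282 -> 162
7: -
8: -
9: 861
10: 982
11: 671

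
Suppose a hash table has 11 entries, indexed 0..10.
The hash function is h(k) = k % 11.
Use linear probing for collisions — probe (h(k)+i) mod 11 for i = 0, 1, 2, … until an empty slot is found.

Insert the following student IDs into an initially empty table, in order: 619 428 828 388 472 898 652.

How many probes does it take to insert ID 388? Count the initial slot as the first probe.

3

619 hashes to 3; slot 3 is free -> place at 3.
428 hashes to 10; slot 10 is free -> place at 10.
828 hashes to 3; 3 taken -> place at 4.
388 hashes to 3; 3,4 taken -> place at 5.
472 hashes to 10; 10 taken -> place at 0.
898 hashes to 7; slot 7 is free -> place at 7.
652 hashes to 3; 3,4,5 taken -> place at 6.
Table: [472, -, -, 619, 828, 388, 652, 898, -, -, 428]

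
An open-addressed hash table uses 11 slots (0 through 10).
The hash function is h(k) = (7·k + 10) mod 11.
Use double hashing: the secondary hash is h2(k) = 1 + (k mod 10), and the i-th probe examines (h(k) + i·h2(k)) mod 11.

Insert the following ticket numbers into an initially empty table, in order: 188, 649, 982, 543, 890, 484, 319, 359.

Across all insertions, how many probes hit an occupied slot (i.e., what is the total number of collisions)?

5

188: h=6 → slot 6
649: h=10 → slot 10
982: h=9 → slot 9
543: h=5 → slot 5
890: h=3 → slot 3
484: h=10, h2=5, probe 10,4 → slot 4
319: h=10, h2=10, probe 10,9,8 → slot 8
359: h=4, h2=10, probe 4,3,2 → slot 2
Table: [—, —, 359, 890, 484, 543, 188, —, 319, 982, 649]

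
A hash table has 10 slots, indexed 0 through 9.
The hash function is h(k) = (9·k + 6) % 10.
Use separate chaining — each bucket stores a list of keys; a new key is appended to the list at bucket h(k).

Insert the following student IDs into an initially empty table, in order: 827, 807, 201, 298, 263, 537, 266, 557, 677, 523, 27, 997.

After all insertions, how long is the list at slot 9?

827 -> bucket 9
807 -> bucket 9 (collision)
201 -> bucket 5
298 -> bucket 8
263 -> bucket 3
537 -> bucket 9 (collision)
266 -> bucket 0
557 -> bucket 9 (collision)
677 -> bucket 9 (collision)
523 -> bucket 3 (collision)
27 -> bucket 9 (collision)
997 -> bucket 9 (collision)
Final buckets:
0: 266
1: ∅
2: ∅
3: 263 -> 523
4: ∅
5: 201
6: ∅
7: ∅
8: 298
9: 827 -> 807 -> 537 -> 557 -> 677 -> 27 -> 997

7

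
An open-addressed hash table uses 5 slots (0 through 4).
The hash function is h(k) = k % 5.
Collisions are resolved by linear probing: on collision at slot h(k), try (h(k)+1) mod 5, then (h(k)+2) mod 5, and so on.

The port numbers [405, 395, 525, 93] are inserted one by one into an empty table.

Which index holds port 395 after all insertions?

1

Insert 405: h=0, slot 0 empty -> index 0.
Insert 395: h=0, slot 0 occupied -> index 1.
Insert 525: h=0, slots 0,1 occupied -> index 2.
Insert 93: h=3, slot 3 empty -> index 3.
Table: [405, 395, 525, 93, _]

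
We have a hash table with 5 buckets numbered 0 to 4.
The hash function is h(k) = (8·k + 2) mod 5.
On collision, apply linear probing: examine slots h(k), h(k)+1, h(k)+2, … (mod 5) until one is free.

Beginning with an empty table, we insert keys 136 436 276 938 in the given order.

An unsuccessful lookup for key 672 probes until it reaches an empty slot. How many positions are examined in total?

2

Insert 136: h=0, slot 0 empty → index 0.
Insert 436: h=0, slot 0 occupied → index 1.
Insert 276: h=0, slots 0,1 occupied → index 2.
Insert 938: h=1, slots 1,2 occupied → index 3.
Table: [136, 436, 276, 938, _]
Lookup 672: h=3, probe 3,4 → slot 4 empty, not found.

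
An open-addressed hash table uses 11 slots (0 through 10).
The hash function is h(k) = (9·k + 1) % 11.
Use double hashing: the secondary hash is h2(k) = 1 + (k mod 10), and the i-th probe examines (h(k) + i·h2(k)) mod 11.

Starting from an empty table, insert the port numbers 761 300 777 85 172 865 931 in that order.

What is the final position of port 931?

0

Insert 761: h=8, slot 8 empty -> index 8.
Insert 300: h=6, slot 6 empty -> index 6.
Insert 777: h=9, slot 9 empty -> index 9.
Insert 85: h=7, slot 7 empty -> index 7.
Insert 172: h=9, h2=3, slot 9 occupied -> index 1.
Insert 865: h=9, h2=6, slot 9 occupied -> index 4.
Insert 931: h=9, h2=2, slot 9 occupied -> index 0.
Table: [931, 172, -, -, 865, -, 300, 85, 761, 777, -]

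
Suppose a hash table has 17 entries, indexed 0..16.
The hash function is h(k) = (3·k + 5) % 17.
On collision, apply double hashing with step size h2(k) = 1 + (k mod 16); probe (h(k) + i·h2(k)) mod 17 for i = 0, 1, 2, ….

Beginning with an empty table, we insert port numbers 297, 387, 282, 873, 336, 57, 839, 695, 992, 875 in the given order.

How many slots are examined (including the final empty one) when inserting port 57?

2

297: h=12 -> slot 12
387: h=10 -> slot 10
282: h=1 -> slot 1
873: h=6 -> slot 6
336: h=10, h2=1, probe 10,11 -> slot 11
57: h=6, h2=10, probe 6,16 -> slot 16
839: h=6, h2=8, probe 6,14 -> slot 14
695: h=16, h2=8, probe 16,7 -> slot 7
992: h=6, h2=1, probe 6,7,8 -> slot 8
875: h=12, h2=12, probe 12,7,2 -> slot 2
Table: [-, 282, 875, -, -, -, 873, 695, 992, -, 387, 336, 297, -, 839, -, 57]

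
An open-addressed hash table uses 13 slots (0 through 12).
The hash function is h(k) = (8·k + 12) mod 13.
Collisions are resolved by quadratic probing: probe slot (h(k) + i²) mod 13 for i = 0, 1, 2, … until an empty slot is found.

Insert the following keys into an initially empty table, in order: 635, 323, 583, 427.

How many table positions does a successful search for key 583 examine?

635 hashes to 9; slot 9 is free -> place at 9.
323 hashes to 9; 9 taken -> place at 10.
583 hashes to 9; 9,10 taken -> place at 0.
427 hashes to 9; 9,10,0 taken -> place at 5.
Table: [583, -, -, -, -, 427, -, -, -, 635, 323, -, -]
Lookup 583: h=9, probe 9,10,0 → found at 0.

3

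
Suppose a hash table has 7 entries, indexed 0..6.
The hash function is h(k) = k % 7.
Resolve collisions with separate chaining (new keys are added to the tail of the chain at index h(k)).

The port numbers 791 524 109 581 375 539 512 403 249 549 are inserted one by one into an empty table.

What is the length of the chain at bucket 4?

4

791 → bucket 0
524 → bucket 6
109 → bucket 4
581 → bucket 0 (collision)
375 → bucket 4 (collision)
539 → bucket 0 (collision)
512 → bucket 1
403 → bucket 4 (collision)
249 → bucket 4 (collision)
549 → bucket 3
Final buckets:
0: 791 -> 581 -> 539
1: 512
2: _
3: 549
4: 109 -> 375 -> 403 -> 249
5: _
6: 524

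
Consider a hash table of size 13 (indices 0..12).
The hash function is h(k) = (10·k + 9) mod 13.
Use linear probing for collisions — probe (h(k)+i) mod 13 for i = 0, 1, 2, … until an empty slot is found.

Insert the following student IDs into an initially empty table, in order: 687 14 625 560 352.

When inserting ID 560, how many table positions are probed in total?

3

Insert 687: h=2, slot 2 empty → index 2.
Insert 14: h=6, slot 6 empty → index 6.
Insert 625: h=6, slot 6 occupied → index 7.
Insert 560: h=6, slots 6,7 occupied → index 8.
Insert 352: h=6, slots 6,7,8 occupied → index 9.
Table: [-, -, 687, -, -, -, 14, 625, 560, 352, -, -, -]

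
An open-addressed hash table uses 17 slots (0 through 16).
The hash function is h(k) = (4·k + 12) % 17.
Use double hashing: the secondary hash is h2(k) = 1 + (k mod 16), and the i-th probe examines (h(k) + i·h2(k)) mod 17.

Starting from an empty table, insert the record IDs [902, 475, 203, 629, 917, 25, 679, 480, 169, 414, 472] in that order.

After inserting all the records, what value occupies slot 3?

203

Insert 902: h=16, slot 16 empty => index 16.
Insert 475: h=8, slot 8 empty => index 8.
Insert 203: h=8, h2=12, slot 8 occupied => index 3.
Insert 629: h=12, slot 12 empty => index 12.
Insert 917: h=8, h2=6, slot 8 occupied => index 14.
Insert 25: h=10, slot 10 empty => index 10.
Insert 679: h=8, h2=8, slots 8,16 occupied => index 7.
Insert 480: h=11, slot 11 empty => index 11.
Insert 169: h=8, h2=10, slot 8 occupied => index 1.
Insert 414: h=2, slot 2 empty => index 2.
Insert 472: h=13, slot 13 empty => index 13.
Table: [∅, 169, 414, 203, ∅, ∅, ∅, 679, 475, ∅, 25, 480, 629, 472, 917, ∅, 902]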